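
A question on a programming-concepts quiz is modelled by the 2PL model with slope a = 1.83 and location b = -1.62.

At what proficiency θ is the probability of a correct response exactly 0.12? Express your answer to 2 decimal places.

P(θ) = 1 / (1 + exp(−a(θ − b)))
logit = ln(0.1200/0.8800) = -1.9924
θ = b + logit/(a) = -1.62 + (-1.9924)/1.8300 = -2.7088

-2.71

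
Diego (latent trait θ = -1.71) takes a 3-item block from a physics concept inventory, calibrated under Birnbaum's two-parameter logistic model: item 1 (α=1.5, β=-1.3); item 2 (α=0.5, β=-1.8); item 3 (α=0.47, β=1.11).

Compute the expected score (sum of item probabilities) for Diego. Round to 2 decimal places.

1.07

P(θ) = 1 / (1 + exp(−α(θ − β)))
P_1 = 1/(1+e^{0.6150}) = 0.3509
P_2 = 1/(1+e^{-0.0450}) = 0.5112
P_3 = 1/(1+e^{1.3254}) = 0.2099
E[score] = 0.3509 + 0.5112 + 0.2099 = 1.0721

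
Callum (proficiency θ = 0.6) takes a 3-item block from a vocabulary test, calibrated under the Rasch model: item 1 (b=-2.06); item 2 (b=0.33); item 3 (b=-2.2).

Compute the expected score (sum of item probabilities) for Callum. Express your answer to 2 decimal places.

2.44

P(θ) = 1 / (1 + exp(−(θ − b)))
P_1 = 1/(1+e^{-2.6600}) = 0.9346
P_2 = 1/(1+e^{-0.2700}) = 0.5671
P_3 = 1/(1+e^{-2.8000}) = 0.9427
E[score] = 0.9346 + 0.5671 + 0.9427 = 2.4444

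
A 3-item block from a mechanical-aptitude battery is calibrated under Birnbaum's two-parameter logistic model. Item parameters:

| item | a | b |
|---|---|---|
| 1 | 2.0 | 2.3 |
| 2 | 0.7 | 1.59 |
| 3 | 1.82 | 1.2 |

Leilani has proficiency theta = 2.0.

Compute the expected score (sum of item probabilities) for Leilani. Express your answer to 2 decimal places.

P(theta) = 1 / (1 + exp(−a(theta − b)))
P_1 = 1/(1+e^{0.6000}) = 0.3543
P_2 = 1/(1+e^{-0.2870}) = 0.5713
P_3 = 1/(1+e^{-1.4560}) = 0.8109
E[score] = 0.3543 + 0.5713 + 0.8109 = 1.7365

1.74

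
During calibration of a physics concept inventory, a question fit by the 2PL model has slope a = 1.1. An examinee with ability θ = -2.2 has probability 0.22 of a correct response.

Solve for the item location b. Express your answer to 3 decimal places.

-1.049

P(θ) = 1 / (1 + exp(−a(θ − b)))
logit(0.22) = ln(0.22/0.78) = -1.2657
b = θ − logit/(a) = -2.2 − (-1.2657)/1.1000 = -1.0494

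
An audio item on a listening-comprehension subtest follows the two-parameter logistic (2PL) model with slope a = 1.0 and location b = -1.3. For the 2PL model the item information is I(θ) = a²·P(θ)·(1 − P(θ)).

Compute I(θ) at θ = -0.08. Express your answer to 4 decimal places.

0.1760

P = 1/(1+e^{-1.2200}) = 0.7721
P(1−P) = 0.7721 × 0.2279 = 0.1760
I = a² × P(1−P) = 1.0² × 0.1760 = 0.17598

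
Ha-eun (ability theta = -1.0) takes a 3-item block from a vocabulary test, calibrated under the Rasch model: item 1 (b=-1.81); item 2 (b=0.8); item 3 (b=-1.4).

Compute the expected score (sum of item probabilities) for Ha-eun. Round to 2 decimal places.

P(theta) = 1 / (1 + exp(−(theta − b)))
P_1 = 1/(1+e^{-0.8100}) = 0.6921
P_2 = 1/(1+e^{1.8000}) = 0.1419
P_3 = 1/(1+e^{-0.4000}) = 0.5987
E[score] = 0.6921 + 0.1419 + 0.5987 = 1.4326

1.43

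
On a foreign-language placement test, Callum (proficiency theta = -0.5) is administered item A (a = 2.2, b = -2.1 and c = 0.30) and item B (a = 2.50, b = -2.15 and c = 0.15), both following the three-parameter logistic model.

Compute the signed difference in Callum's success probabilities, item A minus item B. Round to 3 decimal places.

P(theta) = c + (1 − c) · 1 / (1 + exp(−a(theta − b)))
P_A = 0.9799
P_B = 0.9865
P_A − P_B = -0.0066

-0.007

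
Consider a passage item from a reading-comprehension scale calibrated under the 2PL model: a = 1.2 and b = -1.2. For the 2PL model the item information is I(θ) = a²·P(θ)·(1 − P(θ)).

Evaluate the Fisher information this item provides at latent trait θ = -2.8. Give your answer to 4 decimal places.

P = 1/(1+e^{1.9200}) = 0.1279
P(1−P) = 0.1279 × 0.8721 = 0.1115
I = a² × P(1−P) = 1.2² × 0.1115 = 0.16058

0.1606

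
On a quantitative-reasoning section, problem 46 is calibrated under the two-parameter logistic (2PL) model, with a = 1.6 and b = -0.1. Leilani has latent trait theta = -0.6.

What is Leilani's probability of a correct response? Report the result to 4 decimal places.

P(theta) = 1 / (1 + exp(−a(theta − b)))
Exponent: 1.6 × (-0.6 − (-0.1)) = -0.8000
1/(1 + e^{0.8000}) = 0.3100

0.3100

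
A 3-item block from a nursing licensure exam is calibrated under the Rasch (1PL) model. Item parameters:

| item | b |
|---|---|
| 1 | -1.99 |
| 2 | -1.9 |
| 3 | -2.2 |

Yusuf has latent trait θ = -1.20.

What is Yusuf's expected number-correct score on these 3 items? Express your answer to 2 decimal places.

2.09

P(θ) = 1 / (1 + exp(−(θ − b)))
P_1 = 1/(1+e^{-0.7900}) = 0.6878
P_2 = 1/(1+e^{-0.7000}) = 0.6682
P_3 = 1/(1+e^{-1.0000}) = 0.7311
E[score] = 0.6878 + 0.6682 + 0.7311 = 2.0871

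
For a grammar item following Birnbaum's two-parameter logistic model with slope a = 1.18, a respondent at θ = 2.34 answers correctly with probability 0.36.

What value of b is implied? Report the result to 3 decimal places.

P(θ) = 1 / (1 + exp(−a(θ − b)))
logit(0.36) = ln(0.36/0.64) = -0.5754
b = θ − logit/(a) = 2.34 − (-0.5754)/1.1800 = 2.8276

2.828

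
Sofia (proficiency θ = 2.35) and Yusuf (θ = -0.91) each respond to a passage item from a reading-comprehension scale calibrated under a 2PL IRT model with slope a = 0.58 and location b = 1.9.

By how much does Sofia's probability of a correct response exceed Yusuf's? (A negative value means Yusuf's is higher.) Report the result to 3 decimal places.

P(θ) = 1 / (1 + exp(−a(θ − b)))
P(Sofia) = 0.5649  [exponent 0.2610]
P(Yusuf) = 0.1639  [exponent -1.6298]
Difference = 0.5649 − 0.1639 = 0.4010

0.401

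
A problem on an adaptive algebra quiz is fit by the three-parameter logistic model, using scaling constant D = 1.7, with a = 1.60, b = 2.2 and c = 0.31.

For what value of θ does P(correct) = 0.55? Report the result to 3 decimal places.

P(θ) = c + (1 − c) · 1 / (1 + exp(−D·a(θ − b)))
Remove guessing floor: (0.55 − 0.31)/(1 − 0.31) = 0.3478
logit = ln(0.3478/0.6522) = -0.6286
θ = b + logit/(1.7·a) = 2.2 + (-0.6286)/2.7200 = 1.9689

1.969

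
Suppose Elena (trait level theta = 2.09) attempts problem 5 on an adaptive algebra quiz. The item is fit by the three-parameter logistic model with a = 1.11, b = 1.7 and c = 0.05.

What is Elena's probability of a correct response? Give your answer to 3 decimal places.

P(theta) = c + (1 − c) · 1 / (1 + exp(−a(theta − b)))
Exponent: 1.11 × (2.09 − 1.7) = 0.4329
1/(1 + e^{-0.4329}) = 0.6066
P = 0.05 + 0.95 × 0.6066 = 0.6262

0.626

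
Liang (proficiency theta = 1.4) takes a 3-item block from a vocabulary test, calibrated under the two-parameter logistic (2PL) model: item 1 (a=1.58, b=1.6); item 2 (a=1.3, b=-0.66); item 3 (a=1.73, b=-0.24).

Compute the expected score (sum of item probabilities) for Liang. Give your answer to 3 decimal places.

2.302

P(theta) = 1 / (1 + exp(−a(theta − b)))
P_1 = 1/(1+e^{0.3160}) = 0.4217
P_2 = 1/(1+e^{-2.6780}) = 0.9357
P_3 = 1/(1+e^{-2.8372}) = 0.9447
E[score] = 0.4217 + 0.9357 + 0.9447 = 2.3020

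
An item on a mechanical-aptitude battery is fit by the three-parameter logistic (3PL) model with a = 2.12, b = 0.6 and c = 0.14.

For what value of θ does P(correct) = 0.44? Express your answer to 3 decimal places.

0.306

P(θ) = c + (1 − c) · 1 / (1 + exp(−a(θ − b)))
Remove guessing floor: (0.44 − 0.14)/(1 − 0.14) = 0.3488
logit = ln(0.3488/0.6512) = -0.6242
θ = b + logit/(a) = 0.6 + (-0.6242)/2.1200 = 0.3056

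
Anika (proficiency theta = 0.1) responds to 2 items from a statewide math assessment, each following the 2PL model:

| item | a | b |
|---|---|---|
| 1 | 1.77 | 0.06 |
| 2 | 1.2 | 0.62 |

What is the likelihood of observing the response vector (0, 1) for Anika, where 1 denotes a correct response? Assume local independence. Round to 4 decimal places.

P(theta) = 1 / (1 + exp(−a(theta − b)))
P_1 = 1/(1+e^{-0.0708}) = 0.5177
P_2 = 1/(1+e^{0.6240}) = 0.3489
L = (1−P_1) × P_2 = 0.4823 × 0.3489 = 0.16826

0.1683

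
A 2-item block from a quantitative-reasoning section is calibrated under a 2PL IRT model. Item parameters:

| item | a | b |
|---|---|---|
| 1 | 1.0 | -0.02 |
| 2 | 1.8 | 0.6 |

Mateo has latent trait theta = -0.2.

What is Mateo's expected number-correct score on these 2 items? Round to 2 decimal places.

0.65

P(theta) = 1 / (1 + exp(−a(theta − b)))
P_1 = 1/(1+e^{0.1800}) = 0.4551
P_2 = 1/(1+e^{1.4400}) = 0.1915
E[score] = 0.4551 + 0.1915 = 0.6467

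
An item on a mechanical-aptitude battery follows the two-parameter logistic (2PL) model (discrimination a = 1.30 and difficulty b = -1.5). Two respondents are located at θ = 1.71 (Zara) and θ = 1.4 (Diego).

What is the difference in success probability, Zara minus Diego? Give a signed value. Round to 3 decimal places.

P(θ) = 1 / (1 + exp(−a(θ − b)))
P(Zara) = 0.9848  [exponent 4.1730]
P(Diego) = 0.9775  [exponent 3.7700]
Difference = 0.9848 − 0.9775 = 0.0074

0.007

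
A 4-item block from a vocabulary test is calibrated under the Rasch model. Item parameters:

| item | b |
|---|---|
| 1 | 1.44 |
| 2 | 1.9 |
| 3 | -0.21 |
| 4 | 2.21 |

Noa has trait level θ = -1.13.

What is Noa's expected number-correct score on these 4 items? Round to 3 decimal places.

0.436

P(θ) = 1 / (1 + exp(−(θ − b)))
P_1 = 1/(1+e^{2.5700}) = 0.0711
P_2 = 1/(1+e^{3.0300}) = 0.0461
P_3 = 1/(1+e^{0.9200}) = 0.2850
P_4 = 1/(1+e^{3.3400}) = 0.0342
E[score] = 0.0711 + 0.0461 + 0.2850 + 0.0342 = 0.4364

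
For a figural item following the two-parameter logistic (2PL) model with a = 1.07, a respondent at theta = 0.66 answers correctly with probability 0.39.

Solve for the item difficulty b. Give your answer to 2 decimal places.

1.08

P(theta) = 1 / (1 + exp(−a(theta − b)))
logit(0.39) = ln(0.39/0.61) = -0.4473
b = theta − logit/(a) = 0.66 − (-0.4473)/1.0700 = 1.0780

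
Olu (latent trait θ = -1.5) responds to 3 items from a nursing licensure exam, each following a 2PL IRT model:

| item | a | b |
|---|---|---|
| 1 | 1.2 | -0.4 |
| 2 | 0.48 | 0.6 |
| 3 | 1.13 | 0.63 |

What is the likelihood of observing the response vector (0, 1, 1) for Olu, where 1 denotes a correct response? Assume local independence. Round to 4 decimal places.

P(θ) = 1 / (1 + exp(−a(θ − b)))
P_1 = 1/(1+e^{1.3200}) = 0.2108
P_2 = 1/(1+e^{1.0080}) = 0.2674
P_3 = 1/(1+e^{2.4069}) = 0.0826
L = (1−P_1) × P_2 × P_3 = 0.7892 × 0.2674 × 0.0826 = 0.01744

0.0174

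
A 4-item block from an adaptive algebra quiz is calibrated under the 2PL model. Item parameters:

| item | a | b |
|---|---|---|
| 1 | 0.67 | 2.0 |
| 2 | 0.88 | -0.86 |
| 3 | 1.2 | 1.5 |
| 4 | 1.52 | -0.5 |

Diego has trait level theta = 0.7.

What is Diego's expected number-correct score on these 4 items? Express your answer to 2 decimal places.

P(theta) = 1 / (1 + exp(−a(theta − b)))
P_1 = 1/(1+e^{0.8710}) = 0.2950
P_2 = 1/(1+e^{-1.3728}) = 0.7978
P_3 = 1/(1+e^{0.9600}) = 0.2769
P_4 = 1/(1+e^{-1.8240}) = 0.8610
E[score] = 0.2950 + 0.7978 + 0.2769 + 0.8610 = 2.2308

2.23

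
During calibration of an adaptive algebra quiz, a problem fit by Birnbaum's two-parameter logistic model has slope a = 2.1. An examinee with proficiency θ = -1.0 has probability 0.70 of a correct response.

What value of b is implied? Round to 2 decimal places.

-1.40

P(θ) = 1 / (1 + exp(−a(θ − b)))
logit(0.70) = ln(0.70/0.30) = 0.8473
b = θ − logit/(a) = -1.0 − 0.8473/2.1000 = -1.4035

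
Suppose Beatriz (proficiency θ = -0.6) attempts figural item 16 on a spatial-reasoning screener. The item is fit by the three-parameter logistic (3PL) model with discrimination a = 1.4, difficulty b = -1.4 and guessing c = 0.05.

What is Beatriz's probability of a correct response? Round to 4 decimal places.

0.7663

P(θ) = c + (1 − c) · 1 / (1 + exp(−a(θ − b)))
Exponent: 1.4 × (-0.6 − (-1.4)) = 1.1200
1/(1 + e^{-1.1200}) = 0.7540
P = 0.05 + 0.95 × 0.7540 = 0.7663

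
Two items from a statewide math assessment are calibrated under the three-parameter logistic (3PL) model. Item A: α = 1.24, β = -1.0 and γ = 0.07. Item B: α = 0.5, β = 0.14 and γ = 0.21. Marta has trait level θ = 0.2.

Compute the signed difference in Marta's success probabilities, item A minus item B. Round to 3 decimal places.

0.218

P(θ) = γ + (1 − γ) · 1 / (1 + exp(−α(θ − β)))
P_A = 0.8287
P_B = 0.6109
P_A − P_B = 0.2177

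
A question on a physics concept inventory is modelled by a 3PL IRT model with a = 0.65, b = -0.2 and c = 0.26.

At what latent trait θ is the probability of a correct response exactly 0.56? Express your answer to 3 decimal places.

P(θ) = c + (1 − c) · 1 / (1 + exp(−a(θ − b)))
Remove guessing floor: (0.56 − 0.26)/(1 − 0.26) = 0.4054
logit = ln(0.4054/0.5946) = -0.3830
θ = b + logit/(a) = -0.2 + (-0.3830)/0.6500 = -0.7892

-0.789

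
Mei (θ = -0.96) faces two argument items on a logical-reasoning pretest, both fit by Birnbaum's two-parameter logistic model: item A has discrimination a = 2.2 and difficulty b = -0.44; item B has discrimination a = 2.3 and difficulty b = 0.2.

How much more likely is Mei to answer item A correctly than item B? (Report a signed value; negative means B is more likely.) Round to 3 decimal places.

P(θ) = 1 / (1 + exp(−a(θ − b)))
P_A = 0.2416
P_B = 0.0649
P_A − P_B = 0.1767

0.177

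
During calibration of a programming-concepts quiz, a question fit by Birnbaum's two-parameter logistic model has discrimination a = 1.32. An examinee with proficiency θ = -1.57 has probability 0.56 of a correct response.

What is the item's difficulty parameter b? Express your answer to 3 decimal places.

P(θ) = 1 / (1 + exp(−a(θ − b)))
logit(0.56) = ln(0.56/0.44) = 0.2412
b = θ − logit/(a) = -1.57 − 0.2412/1.3200 = -1.7527

-1.753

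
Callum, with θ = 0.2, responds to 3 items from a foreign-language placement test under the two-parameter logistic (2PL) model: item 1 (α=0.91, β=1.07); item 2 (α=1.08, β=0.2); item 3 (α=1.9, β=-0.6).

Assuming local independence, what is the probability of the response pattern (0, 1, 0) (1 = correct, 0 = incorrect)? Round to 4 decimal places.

P(θ) = 1 / (1 + exp(−α(θ − β)))
P_1 = 1/(1+e^{0.7917}) = 0.3118
P_2 = 1/(1+e^{0.0000}) = 0.5000
P_3 = 1/(1+e^{-1.5200}) = 0.8205
L = (1−P_1) × P_2 × (1−P_3) = 0.6882 × 0.5000 × 0.1795 = 0.06175

0.0618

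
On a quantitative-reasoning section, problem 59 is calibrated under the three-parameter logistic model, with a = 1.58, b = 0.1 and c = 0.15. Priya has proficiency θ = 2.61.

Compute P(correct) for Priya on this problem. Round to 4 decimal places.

0.9842

P(θ) = c + (1 − c) · 1 / (1 + exp(−a(θ − b)))
Exponent: 1.58 × (2.61 − 0.1) = 3.9658
1/(1 + e^{-3.9658}) = 0.9814
P = 0.15 + 0.85 × 0.9814 = 0.9842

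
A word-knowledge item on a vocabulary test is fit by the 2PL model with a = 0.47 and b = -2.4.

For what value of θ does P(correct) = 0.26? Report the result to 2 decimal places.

-4.63

P(θ) = 1 / (1 + exp(−a(θ − b)))
logit = ln(0.2600/0.7400) = -1.0460
θ = b + logit/(a) = -2.4 + (-1.0460)/0.4700 = -4.6255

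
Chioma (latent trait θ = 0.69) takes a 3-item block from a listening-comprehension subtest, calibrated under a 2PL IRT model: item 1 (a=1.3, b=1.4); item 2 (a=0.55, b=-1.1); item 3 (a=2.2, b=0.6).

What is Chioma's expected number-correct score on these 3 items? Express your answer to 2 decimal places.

P(θ) = 1 / (1 + exp(−a(θ − b)))
P_1 = 1/(1+e^{0.9230}) = 0.2843
P_2 = 1/(1+e^{-0.9845}) = 0.7280
P_3 = 1/(1+e^{-0.1980}) = 0.5493
E[score] = 0.2843 + 0.7280 + 0.5493 = 1.5617

1.56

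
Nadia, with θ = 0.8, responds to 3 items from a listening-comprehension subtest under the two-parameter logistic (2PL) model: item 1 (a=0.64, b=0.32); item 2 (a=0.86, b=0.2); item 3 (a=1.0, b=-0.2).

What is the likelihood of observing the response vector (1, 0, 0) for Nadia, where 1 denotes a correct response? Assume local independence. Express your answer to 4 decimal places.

0.0579

P(θ) = 1 / (1 + exp(−a(θ − b)))
P_1 = 1/(1+e^{-0.3072}) = 0.5762
P_2 = 1/(1+e^{-0.5160}) = 0.6262
P_3 = 1/(1+e^{-1.0000}) = 0.7311
L = P_1 × (1−P_2) × (1−P_3) = 0.5762 × 0.3738 × 0.2689 = 0.05792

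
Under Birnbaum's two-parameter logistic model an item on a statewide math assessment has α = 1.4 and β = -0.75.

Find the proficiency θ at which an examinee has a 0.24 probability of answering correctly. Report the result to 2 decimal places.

P(θ) = 1 / (1 + exp(−α(θ − β)))
logit = ln(0.2400/0.7600) = -1.1527
θ = β + logit/(α) = -0.75 + (-1.1527)/1.4000 = -1.5733

-1.57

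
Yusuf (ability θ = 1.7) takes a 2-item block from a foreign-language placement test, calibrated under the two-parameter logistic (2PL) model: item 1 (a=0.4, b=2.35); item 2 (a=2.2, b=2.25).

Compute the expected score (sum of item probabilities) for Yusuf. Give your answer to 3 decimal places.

0.665

P(θ) = 1 / (1 + exp(−a(θ − b)))
P_1 = 1/(1+e^{0.2600}) = 0.4354
P_2 = 1/(1+e^{1.2100}) = 0.2297
E[score] = 0.4354 + 0.2297 = 0.6651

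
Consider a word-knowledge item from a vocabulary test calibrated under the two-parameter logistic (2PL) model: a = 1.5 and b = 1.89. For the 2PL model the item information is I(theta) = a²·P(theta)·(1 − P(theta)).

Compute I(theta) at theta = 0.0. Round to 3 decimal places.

0.118

P = 1/(1+e^{2.8350}) = 0.0555
P(1−P) = 0.0555 × 0.9445 = 0.0524
I = a² × P(1−P) = 1.5² × 0.0524 = 0.11787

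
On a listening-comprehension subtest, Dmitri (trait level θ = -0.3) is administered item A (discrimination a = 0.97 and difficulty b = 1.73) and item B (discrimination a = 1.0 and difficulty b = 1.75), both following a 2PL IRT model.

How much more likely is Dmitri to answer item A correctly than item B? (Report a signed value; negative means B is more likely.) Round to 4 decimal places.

P(θ) = 1 / (1 + exp(−a(θ − b)))
P_A = 0.1225
P_B = 0.1141
P_A − P_B = 0.0084

0.0084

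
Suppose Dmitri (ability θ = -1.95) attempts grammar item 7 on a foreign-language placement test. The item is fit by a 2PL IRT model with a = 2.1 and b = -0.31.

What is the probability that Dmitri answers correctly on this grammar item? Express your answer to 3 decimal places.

P(θ) = 1 / (1 + exp(−a(θ − b)))
Exponent: 2.1 × (-1.95 − (-0.31)) = -3.4440
1/(1 + e^{3.4440}) = 0.0309

0.031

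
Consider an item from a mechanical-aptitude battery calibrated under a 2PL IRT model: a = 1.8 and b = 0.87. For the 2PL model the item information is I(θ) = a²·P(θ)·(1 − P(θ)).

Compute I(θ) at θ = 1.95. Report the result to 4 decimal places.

0.3549

P = 1/(1+e^{-1.9440}) = 0.8748
P(1−P) = 0.8748 × 0.1252 = 0.1095
I = a² × P(1−P) = 1.8² × 0.1095 = 0.35488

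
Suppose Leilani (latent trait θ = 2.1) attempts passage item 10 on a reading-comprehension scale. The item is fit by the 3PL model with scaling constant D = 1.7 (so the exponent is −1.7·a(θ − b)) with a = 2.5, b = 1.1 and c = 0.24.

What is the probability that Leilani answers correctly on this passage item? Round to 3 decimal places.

P(θ) = c + (1 − c) · 1 / (1 + exp(−D·a(θ − b)))
Exponent: 1.7 × 2.5 × (2.1 − 1.1) = 4.2500
1/(1 + e^{-4.2500}) = 0.9859
P = 0.24 + 0.76 × 0.9859 = 0.9893

0.989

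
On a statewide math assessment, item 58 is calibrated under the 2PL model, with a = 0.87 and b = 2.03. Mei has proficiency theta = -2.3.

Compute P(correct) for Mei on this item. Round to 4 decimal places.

P(theta) = 1 / (1 + exp(−a(theta − b)))
Exponent: 0.87 × (-2.3 − 2.03) = -3.7671
1/(1 + e^{3.7671}) = 0.0226

0.0226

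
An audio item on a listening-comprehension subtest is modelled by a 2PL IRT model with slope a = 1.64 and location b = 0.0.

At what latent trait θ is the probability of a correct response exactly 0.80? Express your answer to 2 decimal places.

0.85

P(θ) = 1 / (1 + exp(−a(θ − b)))
logit = ln(0.8000/0.2000) = 1.3863
θ = b + logit/(a) = 0.0 + 1.3863/1.6400 = 0.8453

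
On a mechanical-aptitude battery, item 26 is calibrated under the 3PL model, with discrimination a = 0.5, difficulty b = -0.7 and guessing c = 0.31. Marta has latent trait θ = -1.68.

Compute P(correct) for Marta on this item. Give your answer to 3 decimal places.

P(θ) = c + (1 − c) · 1 / (1 + exp(−a(θ − b)))
Exponent: 0.5 × (-1.68 − (-0.7)) = -0.4900
1/(1 + e^{0.4900}) = 0.3799
P = 0.31 + 0.69 × 0.3799 = 0.5721

0.572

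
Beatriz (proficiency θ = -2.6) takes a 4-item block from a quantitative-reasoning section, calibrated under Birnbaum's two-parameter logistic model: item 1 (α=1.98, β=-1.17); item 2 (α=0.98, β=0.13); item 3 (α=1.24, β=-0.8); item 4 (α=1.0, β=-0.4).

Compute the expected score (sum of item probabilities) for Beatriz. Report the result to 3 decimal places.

0.317

P(θ) = 1 / (1 + exp(−α(θ − β)))
P_1 = 1/(1+e^{2.8314}) = 0.0557
P_2 = 1/(1+e^{2.6754}) = 0.0644
P_3 = 1/(1+e^{2.2320}) = 0.0969
P_4 = 1/(1+e^{2.2000}) = 0.0998
E[score] = 0.0557 + 0.0644 + 0.0969 + 0.0998 = 0.3168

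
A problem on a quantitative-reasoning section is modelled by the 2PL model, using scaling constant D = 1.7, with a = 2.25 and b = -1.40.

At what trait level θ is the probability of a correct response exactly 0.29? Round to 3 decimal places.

P(θ) = 1 / (1 + exp(−D·a(θ − b)))
logit = ln(0.2900/0.7100) = -0.8954
θ = b + logit/(1.7·a) = -1.40 + (-0.8954)/3.8250 = -1.6341

-1.634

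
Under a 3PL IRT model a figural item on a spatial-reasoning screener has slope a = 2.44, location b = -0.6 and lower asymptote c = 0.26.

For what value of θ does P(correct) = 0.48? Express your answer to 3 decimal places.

-0.953

P(θ) = c + (1 − c) · 1 / (1 + exp(−a(θ − b)))
Remove guessing floor: (0.48 − 0.26)/(1 − 0.26) = 0.2973
logit = ln(0.2973/0.7027) = -0.8602
θ = b + logit/(a) = -0.6 + (-0.8602)/2.4400 = -0.9525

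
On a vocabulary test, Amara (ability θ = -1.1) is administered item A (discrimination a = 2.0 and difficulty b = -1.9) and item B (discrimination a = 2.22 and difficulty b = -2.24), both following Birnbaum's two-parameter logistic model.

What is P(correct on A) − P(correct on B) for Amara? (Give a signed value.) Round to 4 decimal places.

-0.0943

P(θ) = 1 / (1 + exp(−a(θ − b)))
P_A = 0.8320
P_B = 0.9263
P_A − P_B = -0.0943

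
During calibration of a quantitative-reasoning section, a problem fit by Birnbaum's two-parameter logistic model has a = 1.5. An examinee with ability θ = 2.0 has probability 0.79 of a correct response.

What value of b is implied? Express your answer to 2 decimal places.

P(θ) = 1 / (1 + exp(−a(θ − b)))
logit(0.79) = ln(0.79/0.21) = 1.3249
b = θ − logit/(a) = 2.0 − 1.3249/1.5000 = 1.1167

1.12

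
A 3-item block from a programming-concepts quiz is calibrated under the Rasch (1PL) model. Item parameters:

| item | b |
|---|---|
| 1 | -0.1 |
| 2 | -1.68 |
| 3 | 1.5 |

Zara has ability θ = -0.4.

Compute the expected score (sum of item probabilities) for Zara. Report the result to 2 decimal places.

P(θ) = 1 / (1 + exp(−(θ − b)))
P_1 = 1/(1+e^{0.3000}) = 0.4256
P_2 = 1/(1+e^{-1.2800}) = 0.7824
P_3 = 1/(1+e^{1.9000}) = 0.1301
E[score] = 0.4256 + 0.7824 + 0.1301 = 1.3381

1.34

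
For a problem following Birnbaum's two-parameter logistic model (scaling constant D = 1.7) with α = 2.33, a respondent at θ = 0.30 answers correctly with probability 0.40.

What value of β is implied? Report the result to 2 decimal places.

0.40

P(θ) = 1 / (1 + exp(−D·α(θ − β)))
logit(0.40) = ln(0.40/0.60) = -0.4055
β = θ − logit/(1.7·α) = 0.30 − (-0.4055)/3.9610 = 0.4024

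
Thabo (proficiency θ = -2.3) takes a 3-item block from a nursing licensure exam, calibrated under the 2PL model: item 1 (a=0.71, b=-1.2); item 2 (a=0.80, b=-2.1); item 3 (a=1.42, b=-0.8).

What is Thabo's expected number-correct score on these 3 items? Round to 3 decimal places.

0.880

P(θ) = 1 / (1 + exp(−a(θ − b)))
P_1 = 1/(1+e^{0.7810}) = 0.3141
P_2 = 1/(1+e^{0.1600}) = 0.4601
P_3 = 1/(1+e^{2.1300}) = 0.1062
E[score] = 0.3141 + 0.4601 + 0.1062 = 0.8804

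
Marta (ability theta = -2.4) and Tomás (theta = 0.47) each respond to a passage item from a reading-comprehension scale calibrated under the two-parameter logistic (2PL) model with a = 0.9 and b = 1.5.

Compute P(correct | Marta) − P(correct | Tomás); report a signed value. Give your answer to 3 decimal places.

P(theta) = 1 / (1 + exp(−a(theta − b)))
P(Marta) = 0.0290  [exponent -3.5100]
P(Tomás) = 0.2835  [exponent -0.9270]
Difference = 0.0290 − 0.2835 = -0.2545

-0.255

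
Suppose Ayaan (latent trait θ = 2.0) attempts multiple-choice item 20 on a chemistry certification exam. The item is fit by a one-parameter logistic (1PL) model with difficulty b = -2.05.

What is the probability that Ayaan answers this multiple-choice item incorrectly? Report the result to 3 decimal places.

0.017

P(θ) = 1 / (1 + exp(−(θ − b)))
Exponent: (2.0 − (-2.05)) = 4.0500
1/(1 + e^{-4.0500}) = 0.9829
P = 0.9829
P(incorrect) = 1 − 0.9829 = 0.0171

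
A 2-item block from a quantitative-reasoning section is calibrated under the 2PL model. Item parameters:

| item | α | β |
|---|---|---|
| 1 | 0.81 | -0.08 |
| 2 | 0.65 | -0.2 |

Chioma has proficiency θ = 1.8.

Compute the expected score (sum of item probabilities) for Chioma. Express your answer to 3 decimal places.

P(θ) = 1 / (1 + exp(−α(θ − β)))
P_1 = 1/(1+e^{-1.5228}) = 0.8210
P_2 = 1/(1+e^{-1.3000}) = 0.7858
E[score] = 0.8210 + 0.7858 = 1.6068

1.607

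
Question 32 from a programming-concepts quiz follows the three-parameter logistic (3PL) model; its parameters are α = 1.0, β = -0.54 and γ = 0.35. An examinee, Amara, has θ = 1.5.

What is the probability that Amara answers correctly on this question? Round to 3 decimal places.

0.925

P(θ) = γ + (1 − γ) · 1 / (1 + exp(−α(θ − β)))
Exponent: 1.0 × (1.5 − (-0.54)) = 2.0400
1/(1 + e^{-2.0400}) = 0.8849
P = 0.35 + 0.65 × 0.8849 = 0.9252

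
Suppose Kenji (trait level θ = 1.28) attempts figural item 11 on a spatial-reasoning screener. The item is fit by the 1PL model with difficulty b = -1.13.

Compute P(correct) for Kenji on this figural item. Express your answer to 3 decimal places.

P(θ) = 1 / (1 + exp(−(θ − b)))
Exponent: (1.28 − (-1.13)) = 2.4100
1/(1 + e^{-2.4100}) = 0.9176
P = 0.9176

0.918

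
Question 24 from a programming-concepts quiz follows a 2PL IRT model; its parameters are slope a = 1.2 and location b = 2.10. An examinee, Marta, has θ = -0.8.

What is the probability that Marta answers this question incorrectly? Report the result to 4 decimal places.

0.9701

P(θ) = 1 / (1 + exp(−a(θ − b)))
Exponent: 1.2 × (-0.8 − 2.10) = -3.4800
1/(1 + e^{3.4800}) = 0.0299
P(incorrect) = 1 − 0.0299 = 0.9701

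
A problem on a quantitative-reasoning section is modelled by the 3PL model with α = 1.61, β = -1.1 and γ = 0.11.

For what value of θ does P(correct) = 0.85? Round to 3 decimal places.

-0.109

P(θ) = γ + (1 − γ) · 1 / (1 + exp(−α(θ − β)))
Remove guessing floor: (0.85 − 0.11)/(1 − 0.11) = 0.8315
logit = ln(0.8315/0.1685) = 1.5960
θ = β + logit/(α) = -1.1 + 1.5960/1.6100 = -0.1087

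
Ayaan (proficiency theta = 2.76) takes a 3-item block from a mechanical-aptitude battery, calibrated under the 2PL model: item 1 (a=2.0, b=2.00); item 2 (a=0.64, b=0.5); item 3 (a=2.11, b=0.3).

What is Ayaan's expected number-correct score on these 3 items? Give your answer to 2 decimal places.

P(theta) = 1 / (1 + exp(−a(theta − b)))
P_1 = 1/(1+e^{-1.5200}) = 0.8205
P_2 = 1/(1+e^{-1.4464}) = 0.8094
P_3 = 1/(1+e^{-5.1906}) = 0.9945
E[score] = 0.8205 + 0.8094 + 0.9945 = 2.6244

2.62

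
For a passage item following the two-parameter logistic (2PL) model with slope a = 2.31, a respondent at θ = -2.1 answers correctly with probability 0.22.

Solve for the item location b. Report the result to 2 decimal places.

-1.55

P(θ) = 1 / (1 + exp(−a(θ − b)))
logit(0.22) = ln(0.22/0.78) = -1.2657
b = θ − logit/(a) = -2.1 − (-1.2657)/2.3100 = -1.5521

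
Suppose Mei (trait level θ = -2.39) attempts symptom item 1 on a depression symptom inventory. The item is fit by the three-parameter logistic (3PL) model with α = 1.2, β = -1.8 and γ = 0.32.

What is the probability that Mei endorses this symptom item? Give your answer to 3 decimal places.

0.544

P(θ) = γ + (1 − γ) · 1 / (1 + exp(−α(θ − β)))
Exponent: 1.2 × (-2.39 − (-1.8)) = -0.7080
1/(1 + e^{0.7080}) = 0.3300
P = 0.32 + 0.68 × 0.3300 = 0.5444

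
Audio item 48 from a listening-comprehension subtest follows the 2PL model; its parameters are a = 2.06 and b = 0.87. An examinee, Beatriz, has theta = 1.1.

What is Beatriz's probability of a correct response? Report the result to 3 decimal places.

0.616

P(theta) = 1 / (1 + exp(−a(theta − b)))
Exponent: 2.06 × (1.1 − 0.87) = 0.4738
1/(1 + e^{-0.4738}) = 0.6163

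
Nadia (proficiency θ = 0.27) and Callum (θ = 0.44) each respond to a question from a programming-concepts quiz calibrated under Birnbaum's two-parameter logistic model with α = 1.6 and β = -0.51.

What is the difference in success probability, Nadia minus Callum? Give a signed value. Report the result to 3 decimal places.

P(θ) = 1 / (1 + exp(−α(θ − β)))
P(Nadia) = 0.7770  [exponent 1.2480]
P(Callum) = 0.8205  [exponent 1.5200]
Difference = 0.7770 − 0.8205 = -0.0436

-0.044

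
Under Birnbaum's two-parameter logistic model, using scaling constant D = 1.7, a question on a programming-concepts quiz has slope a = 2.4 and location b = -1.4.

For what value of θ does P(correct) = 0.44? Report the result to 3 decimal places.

-1.459

P(θ) = 1 / (1 + exp(−D·a(θ − b)))
logit = ln(0.4400/0.5600) = -0.2412
θ = b + logit/(1.7·a) = -1.4 + (-0.2412)/4.0800 = -1.4591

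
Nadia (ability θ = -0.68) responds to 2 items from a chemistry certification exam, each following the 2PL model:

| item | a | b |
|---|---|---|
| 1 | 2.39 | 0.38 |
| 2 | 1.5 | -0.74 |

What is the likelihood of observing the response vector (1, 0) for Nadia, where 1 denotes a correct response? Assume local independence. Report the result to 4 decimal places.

P(θ) = 1 / (1 + exp(−a(θ − b)))
P_1 = 1/(1+e^{2.5334}) = 0.0735
P_2 = 1/(1+e^{-0.0900}) = 0.5225
L = P_1 × (1−P_2) = 0.0735 × 0.4775 = 0.03512

0.0351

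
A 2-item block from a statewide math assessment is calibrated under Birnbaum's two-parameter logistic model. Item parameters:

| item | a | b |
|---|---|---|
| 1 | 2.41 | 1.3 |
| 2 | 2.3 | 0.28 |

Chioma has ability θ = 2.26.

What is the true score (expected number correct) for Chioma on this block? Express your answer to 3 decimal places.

1.900

P(θ) = 1 / (1 + exp(−a(θ − b)))
P_1 = 1/(1+e^{-2.3136}) = 0.9100
P_2 = 1/(1+e^{-4.5540}) = 0.9896
E[score] = 0.9100 + 0.9896 = 1.8996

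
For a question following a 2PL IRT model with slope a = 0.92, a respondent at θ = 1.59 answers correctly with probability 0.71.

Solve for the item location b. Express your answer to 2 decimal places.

P(θ) = 1 / (1 + exp(−a(θ − b)))
logit(0.71) = ln(0.71/0.29) = 0.8954
b = θ − logit/(a) = 1.59 − 0.8954/0.9200 = 0.6168

0.62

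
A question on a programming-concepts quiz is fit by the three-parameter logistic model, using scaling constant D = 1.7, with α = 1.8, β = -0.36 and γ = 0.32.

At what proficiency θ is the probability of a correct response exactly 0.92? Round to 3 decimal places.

P(θ) = γ + (1 − γ) · 1 / (1 + exp(−D·α(θ − β)))
Remove guessing floor: (0.92 − 0.32)/(1 − 0.32) = 0.8824
logit = ln(0.8824/0.1176) = 2.0149
θ = β + logit/(1.7·α) = -0.36 + 2.0149/3.0600 = 0.2985

0.298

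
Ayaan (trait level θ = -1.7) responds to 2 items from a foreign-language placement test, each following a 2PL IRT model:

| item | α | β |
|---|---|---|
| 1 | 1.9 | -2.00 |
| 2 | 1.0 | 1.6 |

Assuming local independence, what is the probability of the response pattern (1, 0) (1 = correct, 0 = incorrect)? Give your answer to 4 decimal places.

P(θ) = 1 / (1 + exp(−α(θ − β)))
P_1 = 1/(1+e^{-0.5700}) = 0.6388
P_2 = 1/(1+e^{3.3000}) = 0.0356
L = P_1 × (1−P_2) = 0.6388 × 0.9644 = 0.61604

0.6160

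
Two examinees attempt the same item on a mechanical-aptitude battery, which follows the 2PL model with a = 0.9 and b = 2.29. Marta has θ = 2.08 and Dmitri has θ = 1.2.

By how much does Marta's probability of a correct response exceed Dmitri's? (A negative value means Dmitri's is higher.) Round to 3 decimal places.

0.180

P(θ) = 1 / (1 + exp(−a(θ − b)))
P(Marta) = 0.4529  [exponent -0.1890]
P(Dmitri) = 0.2727  [exponent -0.9810]
Difference = 0.4529 − 0.2727 = 0.1802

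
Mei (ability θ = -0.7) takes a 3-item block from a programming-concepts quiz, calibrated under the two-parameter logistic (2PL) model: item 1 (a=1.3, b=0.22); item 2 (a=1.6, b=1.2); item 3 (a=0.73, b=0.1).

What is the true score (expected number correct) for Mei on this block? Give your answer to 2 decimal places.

P(θ) = 1 / (1 + exp(−a(θ − b)))
P_1 = 1/(1+e^{1.1960}) = 0.2322
P_2 = 1/(1+e^{3.0400}) = 0.0457
P_3 = 1/(1+e^{0.5840}) = 0.3580
E[score] = 0.2322 + 0.0457 + 0.3580 = 0.6359

0.64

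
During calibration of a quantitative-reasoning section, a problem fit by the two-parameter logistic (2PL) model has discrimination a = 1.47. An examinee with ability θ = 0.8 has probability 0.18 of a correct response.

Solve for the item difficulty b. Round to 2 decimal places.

1.83

P(θ) = 1 / (1 + exp(−a(θ − b)))
logit(0.18) = ln(0.18/0.82) = -1.5163
b = θ − logit/(a) = 0.8 − (-1.5163)/1.4700 = 1.8315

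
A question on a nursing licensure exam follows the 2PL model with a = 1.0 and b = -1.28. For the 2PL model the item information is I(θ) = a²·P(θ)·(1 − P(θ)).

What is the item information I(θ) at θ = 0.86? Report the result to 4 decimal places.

0.0942

P = 1/(1+e^{-2.1400}) = 0.8947
P(1−P) = 0.8947 × 0.1053 = 0.0942
I = a² × P(1−P) = 1.0² × 0.0942 = 0.09419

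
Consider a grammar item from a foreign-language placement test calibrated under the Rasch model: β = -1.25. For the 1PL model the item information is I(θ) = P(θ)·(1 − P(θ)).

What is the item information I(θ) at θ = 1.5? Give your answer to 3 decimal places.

0.056

P = 1/(1+e^{-2.7500}) = 0.9399
P(1−P) = 0.9399 × 0.0601 = 0.0565
I = P(1−P) = 0.05648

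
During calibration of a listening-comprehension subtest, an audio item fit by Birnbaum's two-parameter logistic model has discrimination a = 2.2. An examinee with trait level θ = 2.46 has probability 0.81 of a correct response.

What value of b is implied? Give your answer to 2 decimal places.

P(θ) = 1 / (1 + exp(−a(θ − b)))
logit(0.81) = ln(0.81/0.19) = 1.4500
b = θ − logit/(a) = 2.46 − 1.4500/2.2000 = 1.8009

1.80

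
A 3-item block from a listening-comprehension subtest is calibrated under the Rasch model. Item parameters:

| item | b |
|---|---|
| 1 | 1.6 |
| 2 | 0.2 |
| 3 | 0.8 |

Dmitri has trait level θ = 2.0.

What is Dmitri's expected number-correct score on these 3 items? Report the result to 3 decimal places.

P(θ) = 1 / (1 + exp(−(θ − b)))
P_1 = 1/(1+e^{-0.4000}) = 0.5987
P_2 = 1/(1+e^{-1.8000}) = 0.8581
P_3 = 1/(1+e^{-1.2000}) = 0.7685
E[score] = 0.5987 + 0.8581 + 0.7685 = 2.2254

2.225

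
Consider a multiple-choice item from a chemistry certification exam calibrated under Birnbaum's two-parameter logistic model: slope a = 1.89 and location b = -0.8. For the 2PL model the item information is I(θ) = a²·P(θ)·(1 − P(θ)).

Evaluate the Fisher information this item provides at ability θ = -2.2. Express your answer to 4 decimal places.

P = 1/(1+e^{2.6460}) = 0.0662
P(1−P) = 0.0662 × 0.9338 = 0.0618
I = a² × P(1−P) = 1.89² × 0.0618 = 0.22093

0.2209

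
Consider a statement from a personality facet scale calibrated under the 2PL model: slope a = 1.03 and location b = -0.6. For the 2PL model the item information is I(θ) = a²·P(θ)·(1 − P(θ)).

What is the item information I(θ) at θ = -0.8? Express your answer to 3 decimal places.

0.262

P = 1/(1+e^{0.2060}) = 0.4487
P(1−P) = 0.4487 × 0.5513 = 0.2474
I = a² × P(1−P) = 1.03² × 0.2474 = 0.26243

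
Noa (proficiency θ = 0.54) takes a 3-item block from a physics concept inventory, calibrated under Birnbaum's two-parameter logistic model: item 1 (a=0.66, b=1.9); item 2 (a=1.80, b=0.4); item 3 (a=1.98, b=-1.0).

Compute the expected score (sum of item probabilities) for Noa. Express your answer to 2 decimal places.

1.81

P(θ) = 1 / (1 + exp(−a(θ − b)))
P_1 = 1/(1+e^{0.8976}) = 0.2895
P_2 = 1/(1+e^{-0.2520}) = 0.5627
P_3 = 1/(1+e^{-3.0492}) = 0.9547
E[score] = 0.2895 + 0.5627 + 0.9547 = 1.8070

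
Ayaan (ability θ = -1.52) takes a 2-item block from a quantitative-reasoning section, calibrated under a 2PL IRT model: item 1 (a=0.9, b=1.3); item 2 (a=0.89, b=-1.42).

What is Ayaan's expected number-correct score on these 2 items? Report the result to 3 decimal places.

P(θ) = 1 / (1 + exp(−a(θ − b)))
P_1 = 1/(1+e^{2.5380}) = 0.0732
P_2 = 1/(1+e^{0.0890}) = 0.4778
E[score] = 0.0732 + 0.4778 = 0.5510

0.551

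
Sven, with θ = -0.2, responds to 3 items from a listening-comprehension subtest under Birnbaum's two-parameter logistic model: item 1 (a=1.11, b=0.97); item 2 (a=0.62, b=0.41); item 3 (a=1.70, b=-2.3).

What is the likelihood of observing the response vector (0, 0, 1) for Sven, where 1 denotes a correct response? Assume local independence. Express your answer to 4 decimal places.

0.4534

P(θ) = 1 / (1 + exp(−a(θ − b)))
P_1 = 1/(1+e^{1.2987}) = 0.2144
P_2 = 1/(1+e^{0.3782}) = 0.4066
P_3 = 1/(1+e^{-3.5700}) = 0.9726
L = (1−P_1) × (1−P_2) × P_3 = 0.7856 × 0.5934 × 0.9726 = 0.45345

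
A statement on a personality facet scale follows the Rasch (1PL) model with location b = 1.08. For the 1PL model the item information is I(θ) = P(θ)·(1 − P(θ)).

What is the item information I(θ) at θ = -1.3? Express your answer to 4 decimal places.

0.0775

P = 1/(1+e^{2.3800}) = 0.0847
P(1−P) = 0.0847 × 0.9153 = 0.0775
I = P(1−P) = 0.07753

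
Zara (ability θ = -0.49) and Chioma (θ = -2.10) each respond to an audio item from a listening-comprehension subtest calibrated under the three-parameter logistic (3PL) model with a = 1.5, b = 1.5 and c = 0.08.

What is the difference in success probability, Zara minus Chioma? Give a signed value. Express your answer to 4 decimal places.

P(θ) = c + (1 − c) · 1 / (1 + exp(−a(θ − b)))
P(Zara) = 0.1243  [exponent -2.9850]
P(Chioma) = 0.0841  [exponent -5.4000]
Difference = 0.1243 − 0.0841 = 0.0401

0.0401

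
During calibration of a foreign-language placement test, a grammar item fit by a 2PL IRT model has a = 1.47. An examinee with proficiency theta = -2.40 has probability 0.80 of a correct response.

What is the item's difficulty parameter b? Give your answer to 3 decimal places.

P(theta) = 1 / (1 + exp(−a(theta − b)))
logit(0.80) = ln(0.80/0.20) = 1.3863
b = theta − logit/(a) = -2.40 − 1.3863/1.4700 = -3.3431

-3.343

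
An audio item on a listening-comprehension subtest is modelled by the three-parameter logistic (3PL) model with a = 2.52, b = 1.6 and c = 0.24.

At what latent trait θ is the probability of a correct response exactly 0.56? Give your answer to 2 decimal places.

1.47

P(θ) = c + (1 − c) · 1 / (1 + exp(−a(θ − b)))
Remove guessing floor: (0.56 − 0.24)/(1 − 0.24) = 0.4211
logit = ln(0.4211/0.5789) = -0.3185
θ = b + logit/(a) = 1.6 + (-0.3185)/2.5200 = 1.4736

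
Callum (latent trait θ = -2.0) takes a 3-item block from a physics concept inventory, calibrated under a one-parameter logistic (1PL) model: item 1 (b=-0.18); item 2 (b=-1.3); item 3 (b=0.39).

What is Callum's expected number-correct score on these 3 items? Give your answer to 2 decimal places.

P(θ) = 1 / (1 + exp(−(θ − b)))
P_1 = 1/(1+e^{1.8200}) = 0.1394
P_2 = 1/(1+e^{0.7000}) = 0.3318
P_3 = 1/(1+e^{2.3900}) = 0.0839
E[score] = 0.1394 + 0.3318 + 0.0839 = 0.5552

0.56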